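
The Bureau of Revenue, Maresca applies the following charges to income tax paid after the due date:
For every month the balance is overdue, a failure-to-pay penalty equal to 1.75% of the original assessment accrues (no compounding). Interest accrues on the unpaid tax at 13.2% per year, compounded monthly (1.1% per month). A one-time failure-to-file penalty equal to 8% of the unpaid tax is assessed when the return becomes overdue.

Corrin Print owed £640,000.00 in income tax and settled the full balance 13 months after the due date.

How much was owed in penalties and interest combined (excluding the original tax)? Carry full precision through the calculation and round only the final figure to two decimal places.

£294,610.78

Failure-to-file penalty: 8% × £640,000.00 = £51,200.00
Failure-to-pay penalty = 1.75% × £640,000.00 × 13 mo = £145,600.00
Interest: £640,000.00 × ((1 + 0.011)^13 − 1) = £640,000.00 × 0.1528293… = £97,810.7806…
Penalties + interest = £196,800.0000 + £97,810.7806… = £294,610.78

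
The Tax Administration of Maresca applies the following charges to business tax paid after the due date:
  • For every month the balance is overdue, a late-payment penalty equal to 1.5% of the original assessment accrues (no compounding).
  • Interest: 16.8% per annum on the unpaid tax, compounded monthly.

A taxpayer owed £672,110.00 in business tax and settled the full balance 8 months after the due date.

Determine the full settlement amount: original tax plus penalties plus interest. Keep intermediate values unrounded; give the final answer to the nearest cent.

£831,833.17

Late-payment penalty = 1.5% × £672,110.00 × 8 mo = £80,653.20
Interest (16.8%/yr ÷ 12 = 1.4%/month): £672,110.00 × ((1 + 0.014)^8 − 1) = £79,069.9666…
Total = £672,110.00 + £80,653.2000 + £79,069.9666… = £831,833.17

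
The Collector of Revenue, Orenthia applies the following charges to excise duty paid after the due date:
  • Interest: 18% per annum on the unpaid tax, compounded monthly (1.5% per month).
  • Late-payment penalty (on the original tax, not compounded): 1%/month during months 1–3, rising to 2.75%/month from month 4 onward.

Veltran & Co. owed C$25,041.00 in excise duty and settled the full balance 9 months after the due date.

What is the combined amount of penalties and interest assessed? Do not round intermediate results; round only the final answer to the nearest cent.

C$8,473.62

Penalty, months 1–3: 3 × 1% × C$25,041.00 = C$751.23
Penalty, months 4–9: 6 × 2.75% × C$25,041.00 = C$4,131.77…
Interest: C$25,041.00 × ((1 + 0.015)^9 − 1) = C$25,041.00 × 0.1433900… = C$3,590.6284…
Penalties + interest = C$4,882.9950 + C$3,590.6284… = C$8,473.62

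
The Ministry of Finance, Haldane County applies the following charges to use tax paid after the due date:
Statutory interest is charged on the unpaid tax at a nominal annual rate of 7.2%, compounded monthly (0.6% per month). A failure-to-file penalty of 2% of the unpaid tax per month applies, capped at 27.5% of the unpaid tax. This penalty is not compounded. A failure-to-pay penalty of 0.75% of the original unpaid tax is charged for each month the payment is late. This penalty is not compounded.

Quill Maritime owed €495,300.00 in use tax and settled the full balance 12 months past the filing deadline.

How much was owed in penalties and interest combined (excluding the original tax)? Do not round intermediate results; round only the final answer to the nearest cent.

€200,311.29

Failure-to-file: 12 × 2% × €495,300.00 = €118,872.00 (under the 27.5% cap)
Failure-to-pay penalty: 12 × 0.75% × €495,300.00 = €44,577.00
Interest: €495,300.00 × ((1 + 0.006)^12 − 1) = €495,300.00 × 0.0744242… = €36,862.2903…
Penalties + interest = €163,449.0000 + €36,862.2903… = €200,311.29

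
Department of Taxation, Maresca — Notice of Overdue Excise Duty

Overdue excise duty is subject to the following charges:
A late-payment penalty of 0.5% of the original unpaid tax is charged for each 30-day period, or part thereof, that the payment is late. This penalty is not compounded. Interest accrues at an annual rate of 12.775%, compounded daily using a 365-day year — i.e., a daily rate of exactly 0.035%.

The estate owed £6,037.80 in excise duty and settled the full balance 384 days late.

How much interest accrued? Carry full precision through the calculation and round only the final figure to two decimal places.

£868.38

Interest: £6,037.80 × ((1 + 0.00035)^384 − 1) = £6,037.80 × 0.14382337… = £868.3768…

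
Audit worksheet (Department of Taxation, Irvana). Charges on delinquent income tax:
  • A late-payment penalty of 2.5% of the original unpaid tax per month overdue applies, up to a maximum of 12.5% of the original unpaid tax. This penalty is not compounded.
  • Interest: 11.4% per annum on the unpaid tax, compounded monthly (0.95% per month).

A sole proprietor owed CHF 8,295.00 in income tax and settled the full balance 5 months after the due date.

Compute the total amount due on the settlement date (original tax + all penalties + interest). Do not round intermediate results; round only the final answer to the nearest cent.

Penalty (uncapped): 5 × 2.5% × CHF 8,295.00 = CHF 1,036.88…; cap = 12.5% × CHF 8,295.00 = CHF 1,036.88… → penalty = CHF 1,036.88…
Interest: CHF 8,295.00 × ((1 + 0.0095)^5 − 1) = CHF 8,295.00 × 0.0484111… = CHF 401.5702…
Total = CHF 8,295.00 + CHF 1,036.8750 + CHF 401.5702… = CHF 9,733.45

CHF 9,733.45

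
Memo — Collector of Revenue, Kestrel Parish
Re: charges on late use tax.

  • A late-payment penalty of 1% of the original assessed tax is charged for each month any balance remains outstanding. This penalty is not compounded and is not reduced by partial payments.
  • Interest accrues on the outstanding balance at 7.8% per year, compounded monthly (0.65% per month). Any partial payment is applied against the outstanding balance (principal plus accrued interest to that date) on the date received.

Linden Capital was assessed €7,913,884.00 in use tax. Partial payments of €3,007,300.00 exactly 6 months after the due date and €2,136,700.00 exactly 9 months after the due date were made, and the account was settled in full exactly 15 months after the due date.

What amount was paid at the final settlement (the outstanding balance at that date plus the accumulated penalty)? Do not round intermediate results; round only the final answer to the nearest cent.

€4,499,418.26

Balance at month 6: €7,913,884.0000 × (1 + 0.0065)^6 = €8,227,584.5794…
After €3,007,300.00 payment: €8,227,584.5794… − €3,007,300.00 = €5,220,284.5794…
Balance at month 9: €5,220,284.5794… × (1 + 0.0065)^3 = €5,322,743.2334…
After €2,136,700.00 payment: €5,322,743.2334… − €2,136,700.00 = €3,186,043.2334…
Balance at month 15: €3,186,043.2334… × (1 + 0.0065)^6 = €3,312,335.6593…
Penalty: 15 × 1% × €7,913,884.00 = €1,187,082.60
Final settlement = outstanding balance + penalty = €3,312,335.6593… + €1,187,082.60 = €4,499,418.26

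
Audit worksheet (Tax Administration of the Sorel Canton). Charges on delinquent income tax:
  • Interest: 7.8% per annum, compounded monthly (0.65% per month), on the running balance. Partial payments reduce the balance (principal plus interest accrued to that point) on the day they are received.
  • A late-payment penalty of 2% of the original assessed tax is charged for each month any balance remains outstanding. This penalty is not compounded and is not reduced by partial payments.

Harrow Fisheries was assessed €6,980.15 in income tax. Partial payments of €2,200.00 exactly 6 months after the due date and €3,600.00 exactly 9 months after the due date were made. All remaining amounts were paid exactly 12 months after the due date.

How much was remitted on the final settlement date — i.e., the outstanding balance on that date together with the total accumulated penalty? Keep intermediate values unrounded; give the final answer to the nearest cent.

€3,261.87

Balance at month 6: €6,980.1500 × (1 + 0.0065)^6 = €7,256.8380…
After €2,200.00 payment: €7,256.8380… − €2,200.00 = €5,056.8380…
Balance at month 9: €5,056.8380… × (1 + 0.0065)^3 = €5,156.0887…
After €3,600.00 payment: €5,156.0887… − €3,600.00 = €1,556.0887…
Balance at month 12: €1,556.0887… × (1 + 0.0065)^3 = €1,586.6301…
Penalty: 12 × 2% × €6,980.15 = €1,675.24…
Final settlement = outstanding balance + penalty = €1,586.6301… + €1,675.24… = €3,261.87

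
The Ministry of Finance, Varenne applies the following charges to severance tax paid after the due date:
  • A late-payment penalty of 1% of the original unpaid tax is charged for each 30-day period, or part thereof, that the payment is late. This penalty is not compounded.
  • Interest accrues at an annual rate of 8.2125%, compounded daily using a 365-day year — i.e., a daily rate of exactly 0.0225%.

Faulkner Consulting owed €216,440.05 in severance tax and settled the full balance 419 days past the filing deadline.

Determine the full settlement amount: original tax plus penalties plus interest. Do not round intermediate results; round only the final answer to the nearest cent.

Penalty periods: ⌈419/30⌉ = 14; penalty = 14 × 1% × €216,440.05 = €30,301.61…
Interest: €216,440.05 × ((1 + 0.000225)^419 − 1) = €216,440.05 × 0.09885024… = €21,395.1506…
Total = €216,440.05 + €30,301.6070 + €21,395.1506… = €268,136.81

€268,136.81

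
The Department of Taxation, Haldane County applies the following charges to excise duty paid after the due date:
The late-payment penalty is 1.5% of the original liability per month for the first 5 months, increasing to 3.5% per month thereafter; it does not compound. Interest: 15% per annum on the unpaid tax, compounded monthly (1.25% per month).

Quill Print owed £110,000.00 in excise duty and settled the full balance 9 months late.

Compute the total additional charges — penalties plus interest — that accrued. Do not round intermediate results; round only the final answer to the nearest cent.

£36,662.14

Penalty, months 1–5: 5 × 1.5% × £110,000.00 = £8,250.00
Penalty, months 6–9: 4 × 3.5% × £110,000.00 = £15,400.00
Interest: £110,000.00 × ((1 + 0.0125)^9 − 1) = £110,000.00 × 0.1182922… = £13,012.1395…
Penalties + interest = £23,650.0000 + £13,012.1395… = £36,662.14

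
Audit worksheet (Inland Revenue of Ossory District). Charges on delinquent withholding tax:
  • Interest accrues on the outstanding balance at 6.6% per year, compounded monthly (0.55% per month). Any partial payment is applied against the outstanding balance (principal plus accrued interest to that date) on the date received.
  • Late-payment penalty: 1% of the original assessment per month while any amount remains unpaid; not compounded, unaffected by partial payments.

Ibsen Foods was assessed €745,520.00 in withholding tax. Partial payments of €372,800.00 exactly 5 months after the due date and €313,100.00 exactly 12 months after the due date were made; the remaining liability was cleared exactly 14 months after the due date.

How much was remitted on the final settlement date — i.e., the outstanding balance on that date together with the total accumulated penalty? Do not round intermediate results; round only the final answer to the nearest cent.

Balance at month 5: €745,520.0000 × (1 + 0.0055)^5 = €766,248.5636…
After €372,800.00 payment: €766,248.5636… − €372,800.00 = €393,448.5636…
Balance at month 12: €393,448.5636… × (1 + 0.0055)^7 = €408,848.5752…
After €313,100.00 payment: €408,848.5752… − €313,100.00 = €95,748.5752…
Balance at month 14: €95,748.5752… × (1 + 0.0055)^2 = €96,804.7059…
Penalty: 14 × 1% × €745,520.00 = €104,372.80
Final settlement = outstanding balance + penalty = €96,804.7059… + €104,372.80 = €201,177.51

€201,177.51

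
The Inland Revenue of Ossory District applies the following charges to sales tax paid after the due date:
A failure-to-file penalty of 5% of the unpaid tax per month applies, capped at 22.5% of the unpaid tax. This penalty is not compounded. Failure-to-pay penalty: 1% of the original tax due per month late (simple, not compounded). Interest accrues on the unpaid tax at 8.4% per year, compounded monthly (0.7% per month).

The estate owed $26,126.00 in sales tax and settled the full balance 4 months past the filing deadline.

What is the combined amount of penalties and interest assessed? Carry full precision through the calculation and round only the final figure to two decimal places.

$7,009.48

Failure-to-file: 4 × 5% × $26,126.00 = $5,225.20 (under the 22.5% cap)
Failure-to-pay penalty: 4 × 1% × $26,126.00 = $1,045.04
Interest: $26,126.00 × ((1 + 0.007)^4 − 1) = $26,126.00 × 0.0282954… = $739.2450…
Penalties + interest = $6,270.2400 + $739.2450… = $7,009.48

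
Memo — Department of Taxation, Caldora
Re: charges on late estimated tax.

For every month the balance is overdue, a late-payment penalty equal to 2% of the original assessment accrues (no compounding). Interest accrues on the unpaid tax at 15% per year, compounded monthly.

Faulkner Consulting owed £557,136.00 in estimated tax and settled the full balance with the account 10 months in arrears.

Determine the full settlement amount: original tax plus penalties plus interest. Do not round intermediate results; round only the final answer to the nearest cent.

£742,256.04

Late-payment penalty: 10 × 2% × £557,136.00 = £111,427.20
Interest (15%/yr ÷ 12 = 1.25%/month): £557,136.00 × ((1 + 0.0125)^10 − 1) = £73,692.8410…
Total = £557,136.00 + £111,427.2000 + £73,692.8410… = £742,256.04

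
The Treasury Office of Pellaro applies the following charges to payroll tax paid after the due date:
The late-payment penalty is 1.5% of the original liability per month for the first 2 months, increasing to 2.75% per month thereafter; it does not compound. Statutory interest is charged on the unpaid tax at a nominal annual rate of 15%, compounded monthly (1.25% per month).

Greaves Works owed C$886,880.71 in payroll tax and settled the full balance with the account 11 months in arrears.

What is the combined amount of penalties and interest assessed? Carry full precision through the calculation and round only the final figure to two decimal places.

C$375,970.21

Penalty, months 1–2: 2 × 1.5% × C$886,880.71 = C$26,606.42…
Penalty, months 3–11: 9 × 2.75% × C$886,880.71 = C$219,502.98…
Interest: C$886,880.71 × ((1 + 0.0125)^11 − 1) = C$886,880.71 × 0.1464242… = C$129,860.8118…
Penalties + interest = C$246,109.3970… + C$129,860.8118… = C$375,970.21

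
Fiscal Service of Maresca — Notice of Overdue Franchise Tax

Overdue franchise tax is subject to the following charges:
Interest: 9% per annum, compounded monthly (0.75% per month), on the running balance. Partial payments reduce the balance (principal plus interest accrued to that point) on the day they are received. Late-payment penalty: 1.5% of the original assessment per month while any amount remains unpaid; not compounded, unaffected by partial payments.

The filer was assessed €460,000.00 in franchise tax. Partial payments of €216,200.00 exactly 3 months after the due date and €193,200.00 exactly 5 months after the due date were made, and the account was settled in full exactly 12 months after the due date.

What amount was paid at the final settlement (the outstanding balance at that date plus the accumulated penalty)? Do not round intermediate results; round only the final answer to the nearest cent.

€151,138.03

Balance at month 3: €460,000.0000 × (1 + 0.0075)^3 = €470,427.8191…
After €216,200.00 payment: €470,427.8191… − €216,200.00 = €254,227.8191…
Balance at month 5: €254,227.8191… × (1 + 0.0075)^2 = €258,055.5367…
After €193,200.00 payment: €258,055.5367… − €193,200.00 = €64,855.5367…
Balance at month 12: €64,855.5367… × (1 + 0.0075)^7 = €68,338.0278…
Penalty: 12 × 1.5% × €460,000.00 = €82,800.00
Final settlement = outstanding balance + penalty = €68,338.0278… + €82,800.00 = €151,138.03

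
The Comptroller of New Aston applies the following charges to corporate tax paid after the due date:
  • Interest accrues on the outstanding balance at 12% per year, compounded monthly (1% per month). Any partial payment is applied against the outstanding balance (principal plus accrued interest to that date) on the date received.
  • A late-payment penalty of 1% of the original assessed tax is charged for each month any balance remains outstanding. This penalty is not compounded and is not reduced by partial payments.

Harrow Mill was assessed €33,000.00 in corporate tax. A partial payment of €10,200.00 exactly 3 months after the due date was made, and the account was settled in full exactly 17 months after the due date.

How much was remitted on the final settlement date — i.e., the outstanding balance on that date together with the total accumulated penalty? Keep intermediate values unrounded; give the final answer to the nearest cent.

€32,967.41

Balance at month 3: €33,000.0000 × (1 + 0.01)^3 = €33,999.9330
After €10,200.00 payment: €33,999.9330 − €10,200.00 = €23,799.9330
Balance at month 17: €23,799.9330 × (1 + 0.01)^14 = €27,357.4093…
Penalty: 17 × 1% × €33,000.00 = €5,610.00
Final settlement = outstanding balance + penalty = €27,357.4093… + €5,610.00 = €32,967.41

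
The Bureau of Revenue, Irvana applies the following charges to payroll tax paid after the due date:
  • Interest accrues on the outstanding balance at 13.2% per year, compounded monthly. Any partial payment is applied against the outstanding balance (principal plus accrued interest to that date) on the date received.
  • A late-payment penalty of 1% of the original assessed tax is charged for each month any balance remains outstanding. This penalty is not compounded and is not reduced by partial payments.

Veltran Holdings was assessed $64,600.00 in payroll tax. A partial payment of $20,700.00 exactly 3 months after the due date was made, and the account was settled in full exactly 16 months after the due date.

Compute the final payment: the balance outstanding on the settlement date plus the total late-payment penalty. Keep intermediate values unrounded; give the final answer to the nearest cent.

$63,429.94

Monthly rate = 13.2% ÷ 12 = 1.1%
Balance at month 3: $64,600.0000 × (1 + 0.011)^3 = $66,755.3358…
After $20,700.00 payment: $66,755.3358… − $20,700.00 = $46,055.3358…
Balance at month 16: $46,055.3358… × (1 + 0.011)^13 = $53,093.9426…
Penalty: 16 × 1% × $64,600.00 = $10,336.00
Final settlement = outstanding balance + penalty = $53,093.9426… + $10,336.00 = $63,429.94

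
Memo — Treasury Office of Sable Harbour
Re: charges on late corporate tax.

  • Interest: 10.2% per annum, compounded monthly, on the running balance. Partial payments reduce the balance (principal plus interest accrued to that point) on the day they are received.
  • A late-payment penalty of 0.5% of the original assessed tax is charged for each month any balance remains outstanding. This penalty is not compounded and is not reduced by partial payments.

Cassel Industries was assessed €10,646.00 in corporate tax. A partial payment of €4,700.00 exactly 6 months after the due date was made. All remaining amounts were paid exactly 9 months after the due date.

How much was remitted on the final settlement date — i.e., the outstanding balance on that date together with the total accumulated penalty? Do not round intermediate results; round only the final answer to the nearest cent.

Monthly rate = 10.2% ÷ 12 = 0.85%
Balance at month 6: €10,646.0000 × (1 + 0.0085)^6 = €11,200.6152…
After €4,700.00 payment: €11,200.6152… − €4,700.00 = €6,500.6152…
Balance at month 9: €6,500.6152… × (1 + 0.0085)^3 = €6,667.7939…
Penalty: 9 × 0.5% × €10,646.00 = €479.07
Final settlement = outstanding balance + penalty = €6,667.7939… + €479.07 = €7,146.86

€7,146.86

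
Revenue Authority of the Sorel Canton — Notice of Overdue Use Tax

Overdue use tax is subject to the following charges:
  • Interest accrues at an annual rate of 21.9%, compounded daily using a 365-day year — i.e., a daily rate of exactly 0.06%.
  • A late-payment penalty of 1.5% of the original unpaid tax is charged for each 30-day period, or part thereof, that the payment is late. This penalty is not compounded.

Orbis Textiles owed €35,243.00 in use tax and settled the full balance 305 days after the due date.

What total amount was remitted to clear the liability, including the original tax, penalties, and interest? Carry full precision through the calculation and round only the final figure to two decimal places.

Penalty periods: ⌈305/30⌉ = 11; penalty = 11 × 1.5% × €35,243.00 = €5,815.10…
Interest: €35,243.00 × ((1 + 0.0006)^305 − 1) = €35,243.00 × 0.20074851… = €7,074.9798…
Total = €35,243.00 + €5,815.0950 + €7,074.9798… = €48,133.07

€48,133.07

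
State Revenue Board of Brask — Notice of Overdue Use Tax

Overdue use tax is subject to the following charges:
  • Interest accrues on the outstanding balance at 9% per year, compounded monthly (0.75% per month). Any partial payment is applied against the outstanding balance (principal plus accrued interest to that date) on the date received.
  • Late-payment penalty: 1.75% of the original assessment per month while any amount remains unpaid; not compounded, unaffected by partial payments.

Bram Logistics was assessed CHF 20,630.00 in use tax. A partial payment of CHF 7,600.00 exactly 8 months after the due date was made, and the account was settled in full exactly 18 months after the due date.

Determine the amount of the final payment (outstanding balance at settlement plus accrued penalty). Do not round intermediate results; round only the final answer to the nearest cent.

CHF 21,908.73

Balance at month 8: CHF 20,630.0000 × (1 + 0.0075)^8 = CHF 21,900.7842…
After CHF 7,600.00 payment: CHF 21,900.7842… − CHF 7,600.00 = CHF 14,300.7842…
Balance at month 18: CHF 14,300.7842… × (1 + 0.0075)^10 = CHF 15,410.2755…
Penalty: 18 × 1.75% × CHF 20,630.00 = CHF 6,498.45
Final settlement = outstanding balance + penalty = CHF 15,410.2755… + CHF 6,498.45 = CHF 21,908.73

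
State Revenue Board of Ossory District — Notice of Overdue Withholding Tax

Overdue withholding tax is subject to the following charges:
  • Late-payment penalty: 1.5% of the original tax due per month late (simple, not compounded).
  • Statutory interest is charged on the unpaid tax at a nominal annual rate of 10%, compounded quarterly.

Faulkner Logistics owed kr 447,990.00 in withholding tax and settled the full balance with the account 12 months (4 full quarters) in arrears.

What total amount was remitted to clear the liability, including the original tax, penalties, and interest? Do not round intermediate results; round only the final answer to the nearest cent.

kr 575,135.34

Late-payment penalty = 1.5% × kr 447,990.00 × 12 mo = kr 80,638.20
Interest (10%/yr ÷ 4 = 2.5%/quarter): kr 447,990.00 × ((1 + 0.025)^4 − 1) = kr 46,507.1369…
Total = kr 447,990.00 + kr 80,638.2000 + kr 46,507.1369… = kr 575,135.34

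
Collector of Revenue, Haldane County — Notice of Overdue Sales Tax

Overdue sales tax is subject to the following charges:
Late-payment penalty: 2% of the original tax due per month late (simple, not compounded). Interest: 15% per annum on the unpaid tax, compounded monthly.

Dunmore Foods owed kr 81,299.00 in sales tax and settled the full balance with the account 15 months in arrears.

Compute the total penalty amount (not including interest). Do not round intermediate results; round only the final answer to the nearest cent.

Late-payment penalty: 15 × 2% × kr 81,299.00 = kr 24,389.70

kr 24,389.70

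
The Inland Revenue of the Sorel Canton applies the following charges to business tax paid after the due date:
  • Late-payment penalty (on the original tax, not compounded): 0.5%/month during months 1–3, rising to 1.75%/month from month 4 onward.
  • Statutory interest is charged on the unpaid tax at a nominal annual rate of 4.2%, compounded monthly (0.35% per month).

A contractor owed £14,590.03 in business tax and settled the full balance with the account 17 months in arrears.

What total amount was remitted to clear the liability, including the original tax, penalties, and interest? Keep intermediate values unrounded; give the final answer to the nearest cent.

Penalty, months 1–3: 3 × 0.5% × £14,590.03 = £218.85…
Penalty, months 4–17: 14 × 1.75% × £14,590.03 = £3,574.56…
Interest: £14,590.03 × ((1 + 0.0035)^17 − 1) = £14,590.03 × 0.0611955… = £892.8444…
Total = £14,590.03 + £3,793.4078 + £892.8444… = £19,276.28

£19,276.28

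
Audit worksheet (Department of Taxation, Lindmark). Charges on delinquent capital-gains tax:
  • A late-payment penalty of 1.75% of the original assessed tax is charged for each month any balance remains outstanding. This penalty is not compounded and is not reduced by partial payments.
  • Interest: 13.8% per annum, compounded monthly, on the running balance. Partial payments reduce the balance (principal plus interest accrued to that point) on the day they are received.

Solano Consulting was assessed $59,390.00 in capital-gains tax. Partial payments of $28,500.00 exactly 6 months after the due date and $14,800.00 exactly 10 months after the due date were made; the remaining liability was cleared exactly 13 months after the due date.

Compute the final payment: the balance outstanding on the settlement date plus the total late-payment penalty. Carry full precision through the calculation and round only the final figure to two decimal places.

Monthly rate = 13.8% ÷ 12 = 1.15%
Balance at month 6: $59,390.0000 × (1 + 0.0115)^6 = $63,607.5471…
After $28,500.00 payment: $63,607.5471… − $28,500.00 = $35,107.5471…
Balance at month 10: $35,107.5471… × (1 + 0.0115)^4 = $36,750.5663…
After $14,800.00 payment: $36,750.5663… − $14,800.00 = $21,950.5663…
Balance at month 13: $21,950.5663… × (1 + 0.0115)^3 = $22,716.6031…
Penalty: 13 × 1.75% × $59,390.00 = $13,511.23…
Final settlement = outstanding balance + penalty = $22,716.6031… + $13,511.23… = $36,227.83

$36,227.83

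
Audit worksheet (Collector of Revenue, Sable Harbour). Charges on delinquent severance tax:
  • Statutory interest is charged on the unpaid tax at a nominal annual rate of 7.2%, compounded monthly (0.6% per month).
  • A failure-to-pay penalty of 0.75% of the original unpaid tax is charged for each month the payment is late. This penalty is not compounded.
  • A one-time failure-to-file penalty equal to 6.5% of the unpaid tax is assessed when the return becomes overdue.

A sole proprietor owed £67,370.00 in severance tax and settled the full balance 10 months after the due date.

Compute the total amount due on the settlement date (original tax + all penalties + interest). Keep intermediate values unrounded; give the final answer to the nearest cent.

£80,954.90

Failure-to-file penalty: 6.5% × £67,370.00 = £4,379.05
Failure-to-pay penalty = 0.75% × £67,370.00 × 10 mo = £5,052.75
Interest: £67,370.00 × ((1 + 0.006)^10 − 1) = £67,370.00 × 0.0616462… = £4,153.1041…
Total = £67,370.00 + £9,431.8000 + £4,153.1041… = £80,954.90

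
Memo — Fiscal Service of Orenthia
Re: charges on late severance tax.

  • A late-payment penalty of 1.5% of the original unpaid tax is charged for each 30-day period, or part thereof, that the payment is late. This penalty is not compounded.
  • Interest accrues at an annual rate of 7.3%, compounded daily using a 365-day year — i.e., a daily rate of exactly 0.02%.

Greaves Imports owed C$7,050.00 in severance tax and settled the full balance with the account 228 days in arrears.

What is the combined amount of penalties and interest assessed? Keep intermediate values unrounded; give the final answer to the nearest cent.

C$1,174.89

Penalty periods: ⌈228/30⌉ = 8; penalty = 8 × 1.5% × C$7,050.00 = C$846.00
Interest: C$7,050.00 × ((1 + 0.0002)^228 − 1) = C$7,050.00 × 0.04665089… = C$328.8888…
Penalties + interest = C$846.0000 + C$328.8888… = C$1,174.89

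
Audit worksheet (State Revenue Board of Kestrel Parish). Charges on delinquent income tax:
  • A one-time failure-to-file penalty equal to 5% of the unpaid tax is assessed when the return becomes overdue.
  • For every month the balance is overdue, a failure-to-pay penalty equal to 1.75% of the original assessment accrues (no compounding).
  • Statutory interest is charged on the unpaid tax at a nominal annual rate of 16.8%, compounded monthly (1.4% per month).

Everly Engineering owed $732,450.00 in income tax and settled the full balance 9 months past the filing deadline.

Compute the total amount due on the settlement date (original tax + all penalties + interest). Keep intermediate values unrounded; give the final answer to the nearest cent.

$982,062.66

Failure-to-file penalty: 5% × $732,450.00 = $36,622.50
Failure-to-pay penalty: 9 × 1.75% × $732,450.00 = $115,360.88…
Interest: $732,450.00 × ((1 + 0.014)^9 − 1) = $732,450.00 × 0.1332914… = $97,629.2895…
Total = $732,450.00 + $151,983.3750 + $97,629.2895… = $982,062.66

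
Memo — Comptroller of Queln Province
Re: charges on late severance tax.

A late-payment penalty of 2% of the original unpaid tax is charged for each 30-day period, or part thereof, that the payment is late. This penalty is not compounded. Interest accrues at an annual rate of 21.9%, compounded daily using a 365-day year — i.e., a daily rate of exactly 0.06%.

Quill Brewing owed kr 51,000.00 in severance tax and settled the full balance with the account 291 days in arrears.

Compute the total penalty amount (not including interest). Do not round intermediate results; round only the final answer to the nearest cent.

Penalty periods: ⌈291/30⌉ = 10; penalty = 10 × 2% × kr 51,000.00 = kr 10,200.00

kr 10,200.00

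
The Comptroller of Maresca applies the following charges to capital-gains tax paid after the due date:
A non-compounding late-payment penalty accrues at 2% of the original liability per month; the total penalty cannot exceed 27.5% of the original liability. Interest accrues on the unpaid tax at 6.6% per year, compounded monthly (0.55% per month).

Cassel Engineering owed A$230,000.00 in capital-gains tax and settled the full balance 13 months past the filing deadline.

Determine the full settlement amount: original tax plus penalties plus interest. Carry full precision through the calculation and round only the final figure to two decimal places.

Penalty: 13 × 2% × A$230,000.00 = A$59,800.00 (below the 27.5% cap of A$63,250.00)
Interest: A$230,000.00 × ((1 + 0.0055)^13 − 1) = A$230,000.00 × 0.0739077… = A$16,998.7811…
Total = A$230,000.00 + A$59,800.0000 + A$16,998.7811… = A$306,798.78

A$306,798.78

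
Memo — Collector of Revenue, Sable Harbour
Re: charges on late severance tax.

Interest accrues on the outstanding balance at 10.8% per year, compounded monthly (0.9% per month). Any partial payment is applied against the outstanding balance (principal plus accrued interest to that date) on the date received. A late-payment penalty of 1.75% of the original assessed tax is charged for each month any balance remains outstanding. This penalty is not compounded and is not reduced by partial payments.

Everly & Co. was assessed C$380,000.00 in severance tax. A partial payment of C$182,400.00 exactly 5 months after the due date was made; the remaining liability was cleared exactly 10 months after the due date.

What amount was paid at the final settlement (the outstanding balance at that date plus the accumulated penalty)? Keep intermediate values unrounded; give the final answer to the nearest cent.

Balance at month 5: C$380,000.0000 × (1 + 0.009)^5 = C$397,410.5827…
After C$182,400.00 payment: C$397,410.5827… − C$182,400.00 = C$215,010.5827…
Balance at month 10: C$215,010.5827… × (1 + 0.009)^5 = C$224,861.7920…
Penalty: 10 × 1.75% × C$380,000.00 = C$66,500.00
Final settlement = outstanding balance + penalty = C$224,861.7920… + C$66,500.00 = C$291,361.79

C$291,361.79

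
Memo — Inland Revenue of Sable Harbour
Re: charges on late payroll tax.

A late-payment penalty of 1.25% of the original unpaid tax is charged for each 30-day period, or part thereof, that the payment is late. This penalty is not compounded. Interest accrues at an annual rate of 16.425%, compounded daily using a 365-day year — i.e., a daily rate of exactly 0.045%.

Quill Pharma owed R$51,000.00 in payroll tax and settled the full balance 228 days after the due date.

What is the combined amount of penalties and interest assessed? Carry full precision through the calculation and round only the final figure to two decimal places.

R$10,609.15

Penalty periods: ⌈228/30⌉ = 8; penalty = 8 × 1.25% × R$51,000.00 = R$5,100.00
Interest: R$51,000.00 × ((1 + 0.00045)^228 − 1) = R$51,000.00 × 0.10802253… = R$5,509.1490…
Penalties + interest = R$5,100.0000 + R$5,509.1490… = R$10,609.15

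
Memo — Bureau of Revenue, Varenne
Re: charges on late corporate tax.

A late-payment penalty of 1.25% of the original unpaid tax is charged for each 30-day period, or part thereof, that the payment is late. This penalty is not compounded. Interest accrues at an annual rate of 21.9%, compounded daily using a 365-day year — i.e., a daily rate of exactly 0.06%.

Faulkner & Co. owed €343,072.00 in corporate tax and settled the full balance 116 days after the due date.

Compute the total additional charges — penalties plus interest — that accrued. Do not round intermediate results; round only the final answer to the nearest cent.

€41,874.30

Penalty periods: ⌈116/30⌉ = 4; penalty = 4 × 1.25% × €343,072.00 = €17,153.60
Interest: €343,072.00 × ((1 + 0.0006)^116 − 1) = €343,072.00 × 0.07205689… = €24,720.7007…
Penalties + interest = €17,153.6000 + €24,720.7007… = €41,874.30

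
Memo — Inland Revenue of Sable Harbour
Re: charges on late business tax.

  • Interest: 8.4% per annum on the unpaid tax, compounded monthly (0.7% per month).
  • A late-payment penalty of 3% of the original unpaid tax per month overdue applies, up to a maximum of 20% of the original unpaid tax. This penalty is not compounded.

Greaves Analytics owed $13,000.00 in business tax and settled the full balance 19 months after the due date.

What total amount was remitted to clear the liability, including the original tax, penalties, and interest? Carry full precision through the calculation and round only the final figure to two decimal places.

$17,442.37

Penalty (uncapped): 19 × 3% × $13,000.00 = $7,410.00; cap = 20% × $13,000.00 = $2,600.00 → penalty = $2,600.00
Interest: $13,000.00 × ((1 + 0.007)^19 − 1) = $13,000.00 × 0.1417209… = $1,842.3713…
Total = $13,000.00 + $2,600.0000 + $1,842.3713… = $17,442.37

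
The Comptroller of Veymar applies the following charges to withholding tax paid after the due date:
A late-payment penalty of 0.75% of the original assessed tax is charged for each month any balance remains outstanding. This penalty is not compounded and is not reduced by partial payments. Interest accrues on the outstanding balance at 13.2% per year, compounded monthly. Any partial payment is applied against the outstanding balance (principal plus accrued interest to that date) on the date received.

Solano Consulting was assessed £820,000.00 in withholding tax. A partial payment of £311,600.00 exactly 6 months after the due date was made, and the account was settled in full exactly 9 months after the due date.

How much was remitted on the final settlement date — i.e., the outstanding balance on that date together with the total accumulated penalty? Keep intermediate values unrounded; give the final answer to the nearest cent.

£638,198.80

Monthly rate = 13.2% ÷ 12 = 1.1%
Balance at month 6: £820,000.0000 × (1 + 0.011)^6 = £875,630.3093…
After £311,600.00 payment: £875,630.3093… − £311,600.00 = £564,030.3093…
Balance at month 9: £564,030.3093… × (1 + 0.011)^3 = £582,848.8032…
Penalty: 9 × 0.75% × £820,000.00 = £55,350.00
Final settlement = outstanding balance + penalty = £582,848.8032… + £55,350.00 = £638,198.80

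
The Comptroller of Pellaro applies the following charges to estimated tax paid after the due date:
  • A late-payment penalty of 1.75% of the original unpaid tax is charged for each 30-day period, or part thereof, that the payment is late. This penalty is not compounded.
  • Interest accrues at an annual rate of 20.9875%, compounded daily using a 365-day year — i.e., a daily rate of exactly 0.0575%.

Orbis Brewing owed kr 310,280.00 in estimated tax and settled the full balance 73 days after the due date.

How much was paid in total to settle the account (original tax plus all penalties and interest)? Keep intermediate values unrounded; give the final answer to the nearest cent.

Penalty periods: ⌈73/30⌉ = 3; penalty = 3 × 1.75% × kr 310,280.00 = kr 16,289.70
Interest: kr 310,280.00 × ((1 + 0.000575)^73 − 1) = kr 310,280.00 × 0.04285583… = kr 13,297.3058…
Total = kr 310,280.00 + kr 16,289.7000 + kr 13,297.3058… = kr 339,867.01

kr 339,867.01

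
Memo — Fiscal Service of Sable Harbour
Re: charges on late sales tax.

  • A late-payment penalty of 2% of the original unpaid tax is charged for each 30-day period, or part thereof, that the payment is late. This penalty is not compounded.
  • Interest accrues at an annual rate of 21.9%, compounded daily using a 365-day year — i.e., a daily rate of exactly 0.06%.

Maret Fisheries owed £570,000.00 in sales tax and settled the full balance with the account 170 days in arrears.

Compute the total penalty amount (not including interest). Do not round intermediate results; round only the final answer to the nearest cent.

Penalty periods: ⌈170/30⌉ = 6; penalty = 6 × 2% × £570,000.00 = £68,400.00

£68,400.00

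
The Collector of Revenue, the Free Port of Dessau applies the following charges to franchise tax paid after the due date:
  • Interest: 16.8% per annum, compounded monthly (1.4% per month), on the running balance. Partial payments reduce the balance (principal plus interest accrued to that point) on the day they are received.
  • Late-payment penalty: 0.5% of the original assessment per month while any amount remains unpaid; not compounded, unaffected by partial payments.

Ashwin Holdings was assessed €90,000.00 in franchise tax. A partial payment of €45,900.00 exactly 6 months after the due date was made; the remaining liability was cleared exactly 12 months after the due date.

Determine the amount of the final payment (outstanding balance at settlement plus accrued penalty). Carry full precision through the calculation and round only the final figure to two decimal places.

Balance at month 6: €90,000.0000 × (1 + 0.014)^6 = €97,829.5914…
After €45,900.00 payment: €97,829.5914… − €45,900.00 = €51,929.5914…
Balance at month 12: €51,929.5914… × (1 + 0.014)^6 = €56,447.2300…
Penalty: 12 × 0.5% × €90,000.00 = €5,400.00
Final settlement = outstanding balance + penalty = €56,447.2300… + €5,400.00 = €61,847.23

€61,847.23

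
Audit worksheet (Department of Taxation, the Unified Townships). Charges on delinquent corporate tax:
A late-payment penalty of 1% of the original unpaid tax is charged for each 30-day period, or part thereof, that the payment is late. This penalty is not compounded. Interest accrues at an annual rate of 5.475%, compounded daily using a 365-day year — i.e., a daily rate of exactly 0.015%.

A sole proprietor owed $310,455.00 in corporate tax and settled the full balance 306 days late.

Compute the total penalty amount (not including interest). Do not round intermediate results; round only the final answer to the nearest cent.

$34,150.05

Penalty periods: ⌈306/30⌉ = 11; penalty = 11 × 1% × $310,455.00 = $34,150.05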